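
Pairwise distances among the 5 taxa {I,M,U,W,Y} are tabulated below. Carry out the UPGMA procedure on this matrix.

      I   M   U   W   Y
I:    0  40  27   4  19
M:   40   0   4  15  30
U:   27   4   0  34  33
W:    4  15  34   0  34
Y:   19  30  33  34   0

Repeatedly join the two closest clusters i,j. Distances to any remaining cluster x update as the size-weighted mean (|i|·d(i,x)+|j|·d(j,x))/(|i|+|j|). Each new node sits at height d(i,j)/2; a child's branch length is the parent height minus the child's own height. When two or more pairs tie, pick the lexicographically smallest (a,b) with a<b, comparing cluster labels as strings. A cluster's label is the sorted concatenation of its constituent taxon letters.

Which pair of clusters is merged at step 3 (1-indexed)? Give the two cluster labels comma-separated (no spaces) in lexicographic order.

step 1: merge (I,W) at d=4; branch lengths I→2, W→2; new cluster IW
  updated: d(IW,M)=55/2, d(IW,U)=61/2, d(IW,Y)=53/2
step 2: merge (M,U) at d=4; branch lengths M→2, U→2; new cluster MU
  updated: d(IW,MU)=29, d(MU,Y)=63/2
step 3: merge (IW,Y) at d=53/2; branch lengths IW→45/4, Y→53/4; new cluster IWY
  updated: d(IWY,MU)=179/6
step 4: merge (IWY,MU) at d=179/6; branch lengths IWY→5/3, MU→155/12; new cluster IMUWY
final tree: (((I:2,W:2):45/4,Y:53/4):5/3,(M:2,U:2):155/12)
total length: 565/12

IW,Y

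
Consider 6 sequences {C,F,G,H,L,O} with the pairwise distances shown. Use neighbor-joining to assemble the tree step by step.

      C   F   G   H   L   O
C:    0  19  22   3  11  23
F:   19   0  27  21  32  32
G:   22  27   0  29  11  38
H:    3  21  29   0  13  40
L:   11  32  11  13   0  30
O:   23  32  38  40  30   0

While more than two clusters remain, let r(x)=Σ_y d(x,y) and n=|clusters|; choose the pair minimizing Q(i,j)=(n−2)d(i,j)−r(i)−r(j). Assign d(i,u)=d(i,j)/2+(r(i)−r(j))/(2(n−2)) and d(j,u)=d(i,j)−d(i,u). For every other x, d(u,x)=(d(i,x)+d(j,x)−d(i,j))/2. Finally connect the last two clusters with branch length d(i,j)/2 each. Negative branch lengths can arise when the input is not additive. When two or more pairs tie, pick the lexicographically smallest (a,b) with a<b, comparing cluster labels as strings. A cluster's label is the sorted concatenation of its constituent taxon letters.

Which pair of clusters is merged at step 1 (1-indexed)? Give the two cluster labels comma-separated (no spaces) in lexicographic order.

G,L

iteration 1: select G,L (d=11, Q=-180); attach at lengths (37/4, 7/4); label the merged cluster GL
  updated: d(C,GL)=11, d(F,GL)=24, d(GL,H)=31/2, d(GL,O)=57/2
iteration 2: select C,H (d=3, Q=-253/2); attach at lengths (-29/12, 65/12); label the merged cluster CH
  updated: d(CH,F)=37/2, d(CH,GL)=47/4, d(CH,O)=30
iteration 3: select CH,GL (d=47/4, Q=-101); attach at lengths (39/8, 55/8); label the merged cluster CGHL
  updated: d(CGHL,F)=123/8, d(CGHL,O)=187/8
iteration 4: select CGHL,F (d=123/8, Q=-283/4); attach at lengths (27/8, 12); label the merged cluster CFGHL
  updated: d(CFGHL,O)=20
iteration 5: select CFGHL,O (d=20); attach at lengths (10, 10); label the merged cluster CFGHLO
final tree: ((((C:-29/12,H:65/12):39/8,(G:37/4,L:7/4):55/8):27/8,F:12):10,O:10)
total length: 489/8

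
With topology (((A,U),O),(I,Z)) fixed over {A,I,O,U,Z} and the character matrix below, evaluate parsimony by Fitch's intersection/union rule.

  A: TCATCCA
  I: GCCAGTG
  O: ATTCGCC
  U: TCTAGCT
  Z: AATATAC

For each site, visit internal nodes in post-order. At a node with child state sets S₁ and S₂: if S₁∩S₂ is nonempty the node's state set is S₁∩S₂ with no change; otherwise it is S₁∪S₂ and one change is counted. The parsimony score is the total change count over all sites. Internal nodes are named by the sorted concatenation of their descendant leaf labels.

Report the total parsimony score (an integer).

15

[col 0] AU: children A:{T}, U:{T} ∩→ {T}; cost 0
[col 0] AOU: children AU:{T}, O:{A} ∪→ {A,T}; cost 1
[col 0] IZ: children I:{G}, Z:{A} ∪→ {A,G}; cost 1
[col 0] AIOUZ: children AOU:{A,T}, IZ:{A,G} ∩→ {A}; cost 0
[col 1] AU: children A:{C}, U:{C} ∩→ {C}; cost 0
[col 1] AOU: children AU:{C}, O:{T} ∪→ {C,T}; cost 1
[col 1] IZ: children I:{C}, Z:{A} ∪→ {A,C}; cost 1
[col 1] AIOUZ: children AOU:{C,T}, IZ:{A,C} ∩→ {C}; cost 0
[col 2] AU: children A:{A}, U:{T} ∪→ {A,T}; cost 1
[col 2] AOU: children AU:{A,T}, O:{T} ∩→ {T}; cost 0
[col 2] IZ: children I:{C}, Z:{T} ∪→ {C,T}; cost 1
[col 2] AIOUZ: children AOU:{T}, IZ:{C,T} ∩→ {T}; cost 0
[col 3] AU: children A:{T}, U:{A} ∪→ {A,T}; cost 1
[col 3] AOU: children AU:{A,T}, O:{C} ∪→ {A,C,T}; cost 1
[col 3] IZ: children I:{A}, Z:{A} ∩→ {A}; cost 0
[col 3] AIOUZ: children AOU:{A,C,T}, IZ:{A} ∩→ {A}; cost 0
[col 4] AU: children A:{C}, U:{G} ∪→ {C,G}; cost 1
[col 4] AOU: children AU:{C,G}, O:{G} ∩→ {G}; cost 0
[col 4] IZ: children I:{G}, Z:{T} ∪→ {G,T}; cost 1
[col 4] AIOUZ: children AOU:{G}, IZ:{G,T} ∩→ {G}; cost 0
[col 5] AU: children A:{C}, U:{C} ∩→ {C}; cost 0
[col 5] AOU: children AU:{C}, O:{C} ∩→ {C}; cost 0
[col 5] IZ: children I:{T}, Z:{A} ∪→ {A,T}; cost 1
[col 5] AIOUZ: children AOU:{C}, IZ:{A,T} ∪→ {A,C,T}; cost 1
[col 6] AU: children A:{A}, U:{T} ∪→ {A,T}; cost 1
[col 6] AOU: children AU:{A,T}, O:{C} ∪→ {A,C,T}; cost 1
[col 6] IZ: children I:{G}, Z:{C} ∪→ {C,G}; cost 1
[col 6] AIOUZ: children AOU:{A,C,T}, IZ:{C,G} ∩→ {C}; cost 0
per-site changes: [2, 2, 2, 2, 2, 2, 3]; total = 15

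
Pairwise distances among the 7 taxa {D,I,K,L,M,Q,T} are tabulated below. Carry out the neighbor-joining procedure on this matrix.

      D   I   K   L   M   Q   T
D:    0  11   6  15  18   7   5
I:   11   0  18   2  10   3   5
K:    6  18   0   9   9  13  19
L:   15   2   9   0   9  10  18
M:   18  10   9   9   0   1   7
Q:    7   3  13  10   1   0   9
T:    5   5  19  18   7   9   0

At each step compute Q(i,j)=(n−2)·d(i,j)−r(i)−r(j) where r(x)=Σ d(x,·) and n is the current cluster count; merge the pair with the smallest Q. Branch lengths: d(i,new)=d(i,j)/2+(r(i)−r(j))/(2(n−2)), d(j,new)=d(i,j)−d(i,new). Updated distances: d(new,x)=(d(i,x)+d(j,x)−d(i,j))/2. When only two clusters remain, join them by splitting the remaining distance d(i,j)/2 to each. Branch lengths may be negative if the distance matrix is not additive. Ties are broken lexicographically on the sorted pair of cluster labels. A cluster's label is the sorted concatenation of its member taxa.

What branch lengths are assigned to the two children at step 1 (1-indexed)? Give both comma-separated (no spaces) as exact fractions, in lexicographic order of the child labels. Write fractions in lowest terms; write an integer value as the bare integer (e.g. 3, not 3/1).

9/5,21/5

iteration 1: select D,K (d=6, Q=-106); attach at lengths (9/5, 21/5); label the merged cluster DK
  updated: d(DK,I)=23/2, d(DK,L)=9, d(DK,M)=21/2, d(DK,Q)=7, d(DK,T)=9
iteration 2: select I,L (d=2, Q=-143/2); attach at lengths (-17/16, 49/16); label the merged cluster IL
  updated: d(DK,IL)=37/4, d(IL,M)=17/2, d(IL,Q)=11/2, d(IL,T)=21/2
iteration 3: select M,Q (d=1, Q=-93/2); attach at lengths (5/4, -1/4); label the merged cluster MQ
  updated: d(DK,MQ)=33/4, d(IL,MQ)=13/2, d(MQ,T)=15/2
iteration 4: select DK,T (d=9, Q=-71/2); attach at lengths (35/8, 37/8); label the merged cluster DKT
  updated: d(DKT,IL)=43/8, d(DKT,MQ)=27/8
iteration 5: select DKT,IL (d=43/8, Q=-61/4); attach at lengths (9/8, 17/4); label the merged cluster DIKLT
  updated: d(DIKLT,MQ)=9/4
iteration 6: select DIKLT,MQ (d=9/4); attach at lengths (9/8, 9/8); label the merged cluster DIKLMQT
final tree: ((((D:9/5,K:21/5):35/8,T:37/8):9/8,(I:-17/16,L:49/16):17/4):9/8,(M:5/4,Q:-1/4):9/8)
total length: 205/8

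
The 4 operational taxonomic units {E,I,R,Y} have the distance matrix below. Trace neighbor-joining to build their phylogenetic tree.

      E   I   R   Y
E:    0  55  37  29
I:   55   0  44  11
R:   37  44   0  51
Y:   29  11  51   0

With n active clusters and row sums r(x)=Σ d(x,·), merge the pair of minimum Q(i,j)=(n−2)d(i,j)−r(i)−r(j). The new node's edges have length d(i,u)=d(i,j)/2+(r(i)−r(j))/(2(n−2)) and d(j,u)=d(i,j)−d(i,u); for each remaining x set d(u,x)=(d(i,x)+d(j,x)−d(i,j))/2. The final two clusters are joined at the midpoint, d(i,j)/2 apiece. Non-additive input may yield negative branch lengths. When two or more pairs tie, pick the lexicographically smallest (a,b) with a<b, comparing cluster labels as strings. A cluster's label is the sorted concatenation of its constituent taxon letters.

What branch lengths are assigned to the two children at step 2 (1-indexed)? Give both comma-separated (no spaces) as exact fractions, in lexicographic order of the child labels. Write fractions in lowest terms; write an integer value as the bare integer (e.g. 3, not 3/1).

83/4,41/4

1. join E+R (d=37, Q=-179) ⇒ ER; edges |E|=63/4, |R|=85/4
  updated: d(ER,I)=31, d(ER,Y)=43/2
2. join ER+I (d=31, Q=-127/2) ⇒ EIR; edges |ER|=83/4, |I|=41/4
  updated: d(EIR,Y)=3/4
3. join EIR+Y (d=3/4) ⇒ EIRY; edges |EIR|=3/8, |Y|=3/8
final tree: (((E:63/4,R:85/4):83/4,I:41/4):3/8,Y:3/8)
total length: 275/4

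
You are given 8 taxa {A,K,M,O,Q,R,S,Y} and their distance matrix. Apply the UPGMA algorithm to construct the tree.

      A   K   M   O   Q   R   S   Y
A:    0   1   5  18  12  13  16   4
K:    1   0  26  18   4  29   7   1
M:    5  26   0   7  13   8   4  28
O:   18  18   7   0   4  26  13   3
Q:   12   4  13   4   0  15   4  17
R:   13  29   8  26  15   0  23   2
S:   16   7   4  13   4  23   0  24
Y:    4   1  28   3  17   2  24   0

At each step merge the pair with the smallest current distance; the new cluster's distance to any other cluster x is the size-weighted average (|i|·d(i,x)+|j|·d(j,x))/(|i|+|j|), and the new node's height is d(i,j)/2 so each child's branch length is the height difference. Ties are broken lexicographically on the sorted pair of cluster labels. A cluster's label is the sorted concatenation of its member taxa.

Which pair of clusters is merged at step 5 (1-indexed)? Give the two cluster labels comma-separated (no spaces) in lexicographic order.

1. join A+K (d=1) ⇒ AK; edges |A|=1/2, |K|=1/2
  updated: d(AK,M)=31/2, d(AK,O)=18, d(AK,Q)=8, d(AK,R)=21, d(AK,S)=23/2, d(AK,Y)=5/2
2. join R+Y (d=2) ⇒ RY; edges |R|=1, |Y|=1
  updated: d(AK,RY)=47/4, d(M,RY)=18, d(O,RY)=29/2, d(Q,RY)=16, d(RY,S)=47/2
3. join M+S (d=4) ⇒ MS; edges |M|=2, |S|=2
  updated: d(AK,MS)=27/2, d(MS,O)=10, d(MS,Q)=17/2, d(MS,RY)=83/4
4. join O+Q (d=4) ⇒ OQ; edges |O|=2, |Q|=2
  updated: d(AK,OQ)=13, d(MS,OQ)=37/4, d(OQ,RY)=61/4
5. join MS+OQ (d=37/4) ⇒ MOQS; edges |MS|=21/8, |OQ|=21/8
  updated: d(AK,MOQS)=53/4, d(MOQS,RY)=18
6. join AK+RY (d=47/4) ⇒ AKRY; edges |AK|=43/8, |RY|=39/8
  updated: d(AKRY,MOQS)=125/8
7. join AKRY+MOQS (d=125/8) ⇒ AKMOQRSY; edges |AKRY|=31/16, |MOQS|=51/16
final tree: (((A:1/2,K:1/2):43/8,(R:1,Y:1):39/8):31/16,((M:2,S:2):21/8,(O:2,Q:2):21/8):51/16)
total length: 253/8

MS,OQ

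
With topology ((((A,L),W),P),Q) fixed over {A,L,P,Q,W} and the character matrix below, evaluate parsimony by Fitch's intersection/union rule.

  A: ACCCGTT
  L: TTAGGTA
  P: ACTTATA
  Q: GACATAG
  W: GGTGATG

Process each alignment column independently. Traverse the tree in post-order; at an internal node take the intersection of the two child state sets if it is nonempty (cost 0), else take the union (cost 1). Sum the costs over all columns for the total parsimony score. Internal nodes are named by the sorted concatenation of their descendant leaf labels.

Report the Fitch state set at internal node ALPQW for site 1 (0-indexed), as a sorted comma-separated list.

AL@0: {A} ∪ {T} = {A,T} (union, +1)
ALW@0: {A,T} ∪ {G} = {A,G,T} (union, +1)
ALPW@0: {A,G,T} ∩ {A} = {A} (intersection, +0)
ALPQW@0: {A} ∪ {G} = {A,G} (union, +1)
AL@1: {C} ∪ {T} = {C,T} (union, +1)
ALW@1: {C,T} ∪ {G} = {C,G,T} (union, +1)
ALPW@1: {C,G,T} ∩ {C} = {C} (intersection, +0)
ALPQW@1: {C} ∪ {A} = {A,C} (union, +1)
AL@2: {C} ∪ {A} = {A,C} (union, +1)
ALW@2: {A,C} ∪ {T} = {A,C,T} (union, +1)
ALPW@2: {A,C,T} ∩ {T} = {T} (intersection, +0)
ALPQW@2: {T} ∪ {C} = {C,T} (union, +1)
AL@3: {C} ∪ {G} = {C,G} (union, +1)
ALW@3: {C,G} ∩ {G} = {G} (intersection, +0)
ALPW@3: {G} ∪ {T} = {G,T} (union, +1)
ALPQW@3: {G,T} ∪ {A} = {A,G,T} (union, +1)
AL@4: {G} ∩ {G} = {G} (intersection, +0)
ALW@4: {G} ∪ {A} = {A,G} (union, +1)
ALPW@4: {A,G} ∩ {A} = {A} (intersection, +0)
ALPQW@4: {A} ∪ {T} = {A,T} (union, +1)
AL@5: {T} ∩ {T} = {T} (intersection, +0)
ALW@5: {T} ∩ {T} = {T} (intersection, +0)
ALPW@5: {T} ∩ {T} = {T} (intersection, +0)
ALPQW@5: {T} ∪ {A} = {A,T} (union, +1)
AL@6: {T} ∪ {A} = {A,T} (union, +1)
ALW@6: {A,T} ∪ {G} = {A,G,T} (union, +1)
ALPW@6: {A,G,T} ∩ {A} = {A} (intersection, +0)
ALPQW@6: {A} ∪ {G} = {A,G} (union, +1)
per-site changes: [3, 3, 3, 3, 2, 1, 3]; total = 18

A,C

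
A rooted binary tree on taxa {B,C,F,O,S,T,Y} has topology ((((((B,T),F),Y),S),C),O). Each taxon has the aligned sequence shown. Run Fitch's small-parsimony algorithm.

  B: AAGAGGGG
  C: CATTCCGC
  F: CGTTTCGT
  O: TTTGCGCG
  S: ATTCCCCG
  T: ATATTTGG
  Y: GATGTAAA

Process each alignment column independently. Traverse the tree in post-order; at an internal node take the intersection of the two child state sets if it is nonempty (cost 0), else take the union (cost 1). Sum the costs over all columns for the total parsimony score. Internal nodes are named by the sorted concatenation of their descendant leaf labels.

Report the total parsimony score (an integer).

26

site 0, node BT: B={A} ∩ T={A} → {A} (+0)
site 0, node BFT: BT={A} ∪ F={C} → {A,C} (+1)
site 0, node BFTY: BFT={A,C} ∪ Y={G} → {A,C,G} (+1)
site 0, node BFSTY: BFTY={A,C,G} ∩ S={A} → {A} (+0)
site 0, node BCFSTY: BFSTY={A} ∪ C={C} → {A,C} (+1)
site 0, node BCFOSTY: BCFSTY={A,C} ∪ O={T} → {A,C,T} (+1)
site 1, node BT: B={A} ∪ T={T} → {A,T} (+1)
site 1, node BFT: BT={A,T} ∪ F={G} → {A,G,T} (+1)
site 1, node BFTY: BFT={A,G,T} ∩ Y={A} → {A} (+0)
site 1, node BFSTY: BFTY={A} ∪ S={T} → {A,T} (+1)
site 1, node BCFSTY: BFSTY={A,T} ∩ C={A} → {A} (+0)
site 1, node BCFOSTY: BCFSTY={A} ∪ O={T} → {A,T} (+1)
site 2, node BT: B={G} ∪ T={A} → {A,G} (+1)
site 2, node BFT: BT={A,G} ∪ F={T} → {A,G,T} (+1)
site 2, node BFTY: BFT={A,G,T} ∩ Y={T} → {T} (+0)
site 2, node BFSTY: BFTY={T} ∩ S={T} → {T} (+0)
site 2, node BCFSTY: BFSTY={T} ∩ C={T} → {T} (+0)
site 2, node BCFOSTY: BCFSTY={T} ∩ O={T} → {T} (+0)
site 3, node BT: B={A} ∪ T={T} → {A,T} (+1)
site 3, node BFT: BT={A,T} ∩ F={T} → {T} (+0)
site 3, node BFTY: BFT={T} ∪ Y={G} → {G,T} (+1)
site 3, node BFSTY: BFTY={G,T} ∪ S={C} → {C,G,T} (+1)
site 3, node BCFSTY: BFSTY={C,G,T} ∩ C={T} → {T} (+0)
site 3, node BCFOSTY: BCFSTY={T} ∪ O={G} → {G,T} (+1)
site 4, node BT: B={G} ∪ T={T} → {G,T} (+1)
site 4, node BFT: BT={G,T} ∩ F={T} → {T} (+0)
site 4, node BFTY: BFT={T} ∩ Y={T} → {T} (+0)
site 4, node BFSTY: BFTY={T} ∪ S={C} → {C,T} (+1)
site 4, node BCFSTY: BFSTY={C,T} ∩ C={C} → {C} (+0)
site 4, node BCFOSTY: BCFSTY={C} ∩ O={C} → {C} (+0)
site 5, node BT: B={G} ∪ T={T} → {G,T} (+1)
site 5, node BFT: BT={G,T} ∪ F={C} → {C,G,T} (+1)
site 5, node BFTY: BFT={C,G,T} ∪ Y={A} → {A,C,G,T} (+1)
site 5, node BFSTY: BFTY={A,C,G,T} ∩ S={C} → {C} (+0)
site 5, node BCFSTY: BFSTY={C} ∩ C={C} → {C} (+0)
site 5, node BCFOSTY: BCFSTY={C} ∪ O={G} → {C,G} (+1)
site 6, node BT: B={G} ∩ T={G} → {G} (+0)
site 6, node BFT: BT={G} ∩ F={G} → {G} (+0)
site 6, node BFTY: BFT={G} ∪ Y={A} → {A,G} (+1)
site 6, node BFSTY: BFTY={A,G} ∪ S={C} → {A,C,G} (+1)
site 6, node BCFSTY: BFSTY={A,C,G} ∩ C={G} → {G} (+0)
site 6, node BCFOSTY: BCFSTY={G} ∪ O={C} → {C,G} (+1)
site 7, node BT: B={G} ∩ T={G} → {G} (+0)
site 7, node BFT: BT={G} ∪ F={T} → {G,T} (+1)
site 7, node BFTY: BFT={G,T} ∪ Y={A} → {A,G,T} (+1)
site 7, node BFSTY: BFTY={A,G,T} ∩ S={G} → {G} (+0)
site 7, node BCFSTY: BFSTY={G} ∪ C={C} → {C,G} (+1)
site 7, node BCFOSTY: BCFSTY={C,G} ∩ O={G} → {G} (+0)
per-site changes: [4, 4, 2, 4, 2, 4, 3, 3]; total = 26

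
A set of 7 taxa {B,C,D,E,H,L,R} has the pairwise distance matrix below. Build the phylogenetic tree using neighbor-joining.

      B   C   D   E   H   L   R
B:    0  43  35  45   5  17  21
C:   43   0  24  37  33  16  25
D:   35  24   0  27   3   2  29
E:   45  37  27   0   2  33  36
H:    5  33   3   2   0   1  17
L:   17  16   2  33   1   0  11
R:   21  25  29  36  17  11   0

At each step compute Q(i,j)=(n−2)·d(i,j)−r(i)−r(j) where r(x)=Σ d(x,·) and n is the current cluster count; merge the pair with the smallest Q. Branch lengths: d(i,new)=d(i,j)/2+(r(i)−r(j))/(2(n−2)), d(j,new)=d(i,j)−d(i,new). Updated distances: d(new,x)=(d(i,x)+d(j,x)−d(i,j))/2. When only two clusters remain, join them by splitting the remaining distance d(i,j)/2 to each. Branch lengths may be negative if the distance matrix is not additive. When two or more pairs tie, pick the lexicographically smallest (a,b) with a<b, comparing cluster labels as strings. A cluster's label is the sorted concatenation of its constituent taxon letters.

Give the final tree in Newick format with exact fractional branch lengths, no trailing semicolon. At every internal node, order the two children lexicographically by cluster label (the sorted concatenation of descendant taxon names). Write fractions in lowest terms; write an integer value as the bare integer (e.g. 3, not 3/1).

iteration 1: select E,H (d=2, Q=-231); attach at lengths (129/10, -109/10); label the merged cluster EH
  updated: d(B,EH)=24, d(C,EH)=34, d(D,EH)=14, d(EH,L)=16, d(EH,R)=51/2
iteration 2: select B,R (d=21, Q=-335/2); attach at lengths (225/16, 111/16); label the merged cluster BR
  updated: d(BR,C)=47/2, d(BR,D)=43/2, d(BR,EH)=57/4, d(BR,L)=7/2
iteration 3: select BR,EH (d=57/4, Q=-393/4); attach at lengths (109/24, 233/24); label the merged cluster BEHR
  updated: d(BEHR,C)=173/8, d(BEHR,D)=85/8, d(BEHR,L)=21/8
iteration 4: select BEHR,C (d=173/8, Q=-213/4); attach at lengths (33/8, 35/2); label the merged cluster BCEHR
  updated: d(BCEHR,D)=13/2, d(BCEHR,L)=-3/2
iteration 5: select BCEHR,D (d=13/2, Q=-7); attach at lengths (3/2, 5); label the merged cluster BCDEHR
  updated: d(BCDEHR,L)=-3
iteration 6: select BCDEHR,L (d=-3); attach at lengths (-3/2, -3/2); label the merged cluster BCDEHLR
final tree: (((((B:225/16,R:111/16):109/24,(E:129/10,H:-109/10):233/24):33/8,C:35/2):3/2,D:5):-3/2,L:-3/2)
total length: 499/8

(((((B:225/16,R:111/16):109/24,(E:129/10,H:-109/10):233/24):33/8,C:35/2):3/2,D:5):-3/2,L:-3/2)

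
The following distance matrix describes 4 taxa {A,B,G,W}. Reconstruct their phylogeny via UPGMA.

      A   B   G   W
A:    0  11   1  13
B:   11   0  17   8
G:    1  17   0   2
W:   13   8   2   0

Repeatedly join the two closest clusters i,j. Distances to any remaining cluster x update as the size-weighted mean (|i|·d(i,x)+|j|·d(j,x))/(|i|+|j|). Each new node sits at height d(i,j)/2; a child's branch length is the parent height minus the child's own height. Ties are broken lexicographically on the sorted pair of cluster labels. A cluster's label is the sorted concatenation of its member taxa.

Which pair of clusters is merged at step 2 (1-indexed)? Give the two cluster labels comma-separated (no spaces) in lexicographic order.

step 1: merge (A,G) at d=1; branch lengths A→1/2, G→1/2; new cluster AG
  updated: d(AG,B)=14, d(AG,W)=15/2
step 2: merge (AG,W) at d=15/2; branch lengths AG→13/4, W→15/4; new cluster AGW
  updated: d(AGW,B)=12
step 3: merge (AGW,B) at d=12; branch lengths AGW→9/4, B→6; new cluster ABGW
final tree: (((A:1/2,G:1/2):13/4,W:15/4):9/4,B:6)
total length: 65/4

AG,W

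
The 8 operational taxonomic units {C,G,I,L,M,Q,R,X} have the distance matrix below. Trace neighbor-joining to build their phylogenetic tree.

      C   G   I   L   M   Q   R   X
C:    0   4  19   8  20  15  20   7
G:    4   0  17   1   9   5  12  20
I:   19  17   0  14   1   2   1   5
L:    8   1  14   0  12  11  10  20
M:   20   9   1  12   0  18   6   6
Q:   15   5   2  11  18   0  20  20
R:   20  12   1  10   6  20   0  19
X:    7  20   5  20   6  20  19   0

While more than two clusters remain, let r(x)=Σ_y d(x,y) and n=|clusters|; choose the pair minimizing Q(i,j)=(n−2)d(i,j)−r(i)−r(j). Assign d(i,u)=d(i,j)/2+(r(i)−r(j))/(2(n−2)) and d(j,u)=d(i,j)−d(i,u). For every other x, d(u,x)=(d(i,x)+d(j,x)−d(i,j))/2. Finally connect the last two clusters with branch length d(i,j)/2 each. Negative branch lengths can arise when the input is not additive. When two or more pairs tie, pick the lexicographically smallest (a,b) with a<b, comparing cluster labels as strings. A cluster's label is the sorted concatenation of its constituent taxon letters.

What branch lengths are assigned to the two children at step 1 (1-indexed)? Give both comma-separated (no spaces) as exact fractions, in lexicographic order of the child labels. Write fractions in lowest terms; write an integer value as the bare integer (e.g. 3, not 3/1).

19/6,23/6

1. join C+X (d=7, Q=-148) ⇒ CX; edges |C|=19/6, |X|=23/6
  updated: d(CX,G)=17/2, d(CX,I)=17/2, d(CX,L)=21/2, d(CX,M)=19/2, d(CX,Q)=14, d(CX,R)=16
2. join G+L (d=1, Q=-106) ⇒ GL; edges |G|=-1/10, |L|=11/10
  updated: d(CX,GL)=9, d(GL,I)=15, d(GL,M)=10, d(GL,Q)=15/2, d(GL,R)=21/2
3. join GL+Q (d=15/2, Q=-167/2) ⇒ GLQ; edges |GL|=41/16, |Q|=79/16
  updated: d(CX,GLQ)=31/4, d(GLQ,I)=19/4, d(GLQ,M)=41/4, d(GLQ,R)=23/2
4. join CX+GLQ (d=31/4, Q=-211/4) ⇒ CGLQX; edges |CX|=41/8, |GLQ|=21/8
  updated: d(CGLQX,I)=11/4, d(CGLQX,M)=6, d(CGLQX,R)=79/8
5. join CGLQX+M (d=6, Q=-157/8) ⇒ CGLMQX; edges |CGLQX|=141/32, |M|=51/32
  updated: d(CGLMQX,I)=-9/8, d(CGLMQX,R)=79/16
6. join CGLMQX+I (d=-9/8, Q=-77/16) ⇒ CGILMQX; edges |CGLMQX|=45/32, |I|=-81/32
  updated: d(CGILMQX,R)=113/32
7. join CGILMQX+R (d=113/32) ⇒ CGILMQRX; edges |CGILMQX|=113/64, |R|=113/64
final tree: (((((C:19/6,X:23/6):41/8,((G:-1/10,L:11/10):41/16,Q:79/16):21/8):141/32,M:51/32):45/32,I:-81/32):113/64,R:113/64)
total length: 1013/32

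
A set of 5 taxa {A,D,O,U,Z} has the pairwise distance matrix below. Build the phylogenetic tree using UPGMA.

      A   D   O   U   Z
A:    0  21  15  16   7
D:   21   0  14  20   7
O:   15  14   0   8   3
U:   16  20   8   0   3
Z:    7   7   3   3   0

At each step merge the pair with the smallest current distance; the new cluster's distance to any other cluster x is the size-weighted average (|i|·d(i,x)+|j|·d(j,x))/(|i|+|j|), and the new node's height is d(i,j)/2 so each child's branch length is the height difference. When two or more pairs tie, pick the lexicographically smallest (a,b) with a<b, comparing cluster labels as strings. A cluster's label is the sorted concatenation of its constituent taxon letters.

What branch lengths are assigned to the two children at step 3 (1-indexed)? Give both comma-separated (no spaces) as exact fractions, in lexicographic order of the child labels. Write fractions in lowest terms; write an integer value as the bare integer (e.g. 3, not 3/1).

1. join O+Z (d=3) ⇒ OZ; edges |O|=3/2, |Z|=3/2
  updated: d(A,OZ)=11, d(D,OZ)=21/2, d(OZ,U)=11/2
2. join OZ+U (d=11/2) ⇒ OUZ; edges |OZ|=5/4, |U|=11/4
  updated: d(A,OUZ)=38/3, d(D,OUZ)=41/3
3. join A+OUZ (d=38/3) ⇒ AOUZ; edges |A|=19/3, |OUZ|=43/12
  updated: d(AOUZ,D)=31/2
4. join AOUZ+D (d=31/2) ⇒ ADOUZ; edges |AOUZ|=17/12, |D|=31/4
final tree: ((A:19/3,((O:3/2,Z:3/2):5/4,U:11/4):43/12):17/12,D:31/4)
total length: 313/12

19/3,43/12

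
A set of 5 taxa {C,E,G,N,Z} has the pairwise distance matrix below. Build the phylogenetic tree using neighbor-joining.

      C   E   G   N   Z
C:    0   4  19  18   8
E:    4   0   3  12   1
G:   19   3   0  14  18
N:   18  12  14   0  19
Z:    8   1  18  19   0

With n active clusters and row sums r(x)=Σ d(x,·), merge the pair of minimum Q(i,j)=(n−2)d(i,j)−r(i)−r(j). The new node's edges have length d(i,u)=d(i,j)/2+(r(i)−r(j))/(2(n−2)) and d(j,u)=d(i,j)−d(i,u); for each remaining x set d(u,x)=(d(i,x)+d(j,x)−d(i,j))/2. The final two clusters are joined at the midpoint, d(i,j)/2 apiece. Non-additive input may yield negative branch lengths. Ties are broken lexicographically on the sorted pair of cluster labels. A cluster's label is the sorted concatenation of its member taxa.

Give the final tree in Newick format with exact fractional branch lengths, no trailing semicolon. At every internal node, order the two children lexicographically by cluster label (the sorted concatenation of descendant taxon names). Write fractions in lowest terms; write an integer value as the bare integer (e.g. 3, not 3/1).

step 1: merge (G,N) at d=14, Q=-75; branch lengths G→11/2, N→17/2; new cluster GN
  updated: d(C,GN)=23/2, d(E,GN)=1/2, d(GN,Z)=23/2
step 2: merge (C,Z) at d=8, Q=-28; branch lengths C→19/4, Z→13/4; new cluster CZ
  updated: d(CZ,E)=-3/2, d(CZ,GN)=15/2
step 3: merge (CZ,E) at d=-3/2, Q=-13/2; branch lengths CZ→11/4, E→-17/4; new cluster CEZ
  updated: d(CEZ,GN)=19/4
step 4: merge (CEZ,GN) at d=19/4; branch lengths CEZ→19/8, GN→19/8; new cluster CEGNZ
final tree: (((C:19/4,Z:13/4):11/4,E:-17/4):19/8,(G:11/2,N:17/2):19/8)
total length: 101/4

(((C:19/4,Z:13/4):11/4,E:-17/4):19/8,(G:11/2,N:17/2):19/8)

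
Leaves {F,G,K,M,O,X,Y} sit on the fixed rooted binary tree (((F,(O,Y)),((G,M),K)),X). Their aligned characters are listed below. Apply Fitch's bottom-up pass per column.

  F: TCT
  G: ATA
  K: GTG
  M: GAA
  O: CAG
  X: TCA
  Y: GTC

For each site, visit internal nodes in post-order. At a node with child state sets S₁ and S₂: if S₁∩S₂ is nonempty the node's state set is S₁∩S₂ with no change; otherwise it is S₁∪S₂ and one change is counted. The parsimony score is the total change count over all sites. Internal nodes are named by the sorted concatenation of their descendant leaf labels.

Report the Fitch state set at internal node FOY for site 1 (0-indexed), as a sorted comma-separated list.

A,C,T

site 0, node OY: O={C} ∪ Y={G} → {C,G} (+1)
site 0, node FOY: F={T} ∪ OY={C,G} → {C,G,T} (+1)
site 0, node GM: G={A} ∪ M={G} → {A,G} (+1)
site 0, node GKM: GM={A,G} ∩ K={G} → {G} (+0)
site 0, node FGKMOY: FOY={C,G,T} ∩ GKM={G} → {G} (+0)
site 0, node FGKMOXY: FGKMOY={G} ∪ X={T} → {G,T} (+1)
site 1, node OY: O={A} ∪ Y={T} → {A,T} (+1)
site 1, node FOY: F={C} ∪ OY={A,T} → {A,C,T} (+1)
site 1, node GM: G={T} ∪ M={A} → {A,T} (+1)
site 1, node GKM: GM={A,T} ∩ K={T} → {T} (+0)
site 1, node FGKMOY: FOY={A,C,T} ∩ GKM={T} → {T} (+0)
site 1, node FGKMOXY: FGKMOY={T} ∪ X={C} → {C,T} (+1)
site 2, node OY: O={G} ∪ Y={C} → {C,G} (+1)
site 2, node FOY: F={T} ∪ OY={C,G} → {C,G,T} (+1)
site 2, node GM: G={A} ∩ M={A} → {A} (+0)
site 2, node GKM: GM={A} ∪ K={G} → {A,G} (+1)
site 2, node FGKMOY: FOY={C,G,T} ∩ GKM={A,G} → {G} (+0)
site 2, node FGKMOXY: FGKMOY={G} ∪ X={A} → {A,G} (+1)
per-site changes: [4, 4, 4]; total = 12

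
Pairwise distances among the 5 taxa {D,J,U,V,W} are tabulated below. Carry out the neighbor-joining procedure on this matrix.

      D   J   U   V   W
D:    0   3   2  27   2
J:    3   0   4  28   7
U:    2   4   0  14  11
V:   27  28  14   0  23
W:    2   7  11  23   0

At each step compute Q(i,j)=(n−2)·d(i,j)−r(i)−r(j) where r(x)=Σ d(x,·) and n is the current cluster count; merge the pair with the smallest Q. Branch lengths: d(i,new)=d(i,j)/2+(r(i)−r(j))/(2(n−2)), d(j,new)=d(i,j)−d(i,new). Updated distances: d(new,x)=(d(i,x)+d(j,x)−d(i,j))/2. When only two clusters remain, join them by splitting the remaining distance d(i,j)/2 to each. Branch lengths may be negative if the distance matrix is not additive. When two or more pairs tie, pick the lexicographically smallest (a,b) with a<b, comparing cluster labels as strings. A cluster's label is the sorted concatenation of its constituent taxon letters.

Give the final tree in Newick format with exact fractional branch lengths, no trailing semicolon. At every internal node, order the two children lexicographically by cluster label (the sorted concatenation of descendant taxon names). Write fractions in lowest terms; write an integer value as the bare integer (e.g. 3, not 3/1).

(((D:-5/8,W:21/8):11/8,J:21/8):51/16,(U:-19/6,V:103/6):51/16)

1. join U+V (d=14, Q=-81) ⇒ UV; edges |U|=-19/6, |V|=103/6
  updated: d(D,UV)=15/2, d(J,UV)=9, d(UV,W)=10
2. join D+W (d=2, Q=-55/2) ⇒ DW; edges |D|=-5/8, |W|=21/8
  updated: d(DW,J)=4, d(DW,UV)=31/4
3. join DW+J (d=4, Q=-83/4) ⇒ DJW; edges |DW|=11/8, |J|=21/8
  updated: d(DJW,UV)=51/8
4. join DJW+UV (d=51/8) ⇒ DJUVW; edges |DJW|=51/16, |UV|=51/16
final tree: (((D:-5/8,W:21/8):11/8,J:21/8):51/16,(U:-19/6,V:103/6):51/16)
total length: 211/8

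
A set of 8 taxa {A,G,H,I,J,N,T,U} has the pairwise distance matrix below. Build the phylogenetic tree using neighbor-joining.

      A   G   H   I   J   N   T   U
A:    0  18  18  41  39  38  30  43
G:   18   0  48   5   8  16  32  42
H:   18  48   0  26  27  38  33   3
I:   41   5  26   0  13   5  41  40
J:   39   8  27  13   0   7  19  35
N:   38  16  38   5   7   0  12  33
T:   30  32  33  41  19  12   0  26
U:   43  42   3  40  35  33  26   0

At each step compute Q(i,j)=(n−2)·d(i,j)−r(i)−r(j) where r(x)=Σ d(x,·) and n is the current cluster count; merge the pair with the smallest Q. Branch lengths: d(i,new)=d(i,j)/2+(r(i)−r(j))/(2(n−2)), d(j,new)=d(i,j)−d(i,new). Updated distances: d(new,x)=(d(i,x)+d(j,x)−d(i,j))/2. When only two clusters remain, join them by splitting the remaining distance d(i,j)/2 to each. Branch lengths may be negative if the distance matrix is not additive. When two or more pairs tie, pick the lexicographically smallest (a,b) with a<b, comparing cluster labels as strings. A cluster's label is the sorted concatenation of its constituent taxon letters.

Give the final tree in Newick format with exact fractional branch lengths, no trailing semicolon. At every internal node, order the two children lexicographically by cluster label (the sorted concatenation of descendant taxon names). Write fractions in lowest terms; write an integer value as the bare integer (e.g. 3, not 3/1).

step 1: merge (H,U) at d=3, Q=-397; branch lengths H→-11/12, U→47/12; new cluster HU
  updated: d(A,HU)=29, d(G,HU)=87/2, d(HU,I)=63/2, d(HU,J)=59/2, d(HU,N)=34, d(HU,T)=28
step 2: merge (A,HU) at d=29, Q=-491/2; branch lengths A→289/20, HU→291/20; new cluster AHU
  updated: d(AHU,G)=65/4, d(AHU,I)=87/4, d(AHU,J)=79/4, d(AHU,N)=43/2, d(AHU,T)=29/2
step 3: merge (AHU,T) at d=29/2, Q=-617/4; branch lengths AHU→133/32, T→331/32; new cluster AHTU
  updated: d(AHTU,G)=135/8, d(AHTU,I)=193/8, d(AHTU,J)=97/8, d(AHTU,N)=19/2
step 4: merge (G,I) at d=5, Q=-78; branch lengths G→55/24, I→65/24; new cluster GI
  updated: d(AHTU,GI)=18, d(GI,J)=8, d(GI,N)=8
step 5: merge (AHTU,N) at d=19/2, Q=-361/8; branch lengths AHTU→273/32, N→31/32; new cluster AHNTU
  updated: d(AHNTU,GI)=33/4, d(AHNTU,J)=77/16
step 6: merge (AHNTU,GI) at d=33/4, Q=-337/16; branch lengths AHNTU→81/32, GI→183/32; new cluster AGHINTU
  updated: d(AGHINTU,J)=73/32
step 7: merge (AGHINTU,J) at d=73/32; branch lengths AGHINTU→73/64, J→73/64; new cluster AGHIJNTU
final tree: (((((A:289/20,(H:-11/12,U:47/12):291/20):133/32,T:331/32):273/32,N:31/32):81/32,(G:55/24,I:65/24):183/32):73/64,J:73/64)
total length: 2289/32

(((((A:289/20,(H:-11/12,U:47/12):291/20):133/32,T:331/32):273/32,N:31/32):81/32,(G:55/24,I:65/24):183/32):73/64,J:73/64)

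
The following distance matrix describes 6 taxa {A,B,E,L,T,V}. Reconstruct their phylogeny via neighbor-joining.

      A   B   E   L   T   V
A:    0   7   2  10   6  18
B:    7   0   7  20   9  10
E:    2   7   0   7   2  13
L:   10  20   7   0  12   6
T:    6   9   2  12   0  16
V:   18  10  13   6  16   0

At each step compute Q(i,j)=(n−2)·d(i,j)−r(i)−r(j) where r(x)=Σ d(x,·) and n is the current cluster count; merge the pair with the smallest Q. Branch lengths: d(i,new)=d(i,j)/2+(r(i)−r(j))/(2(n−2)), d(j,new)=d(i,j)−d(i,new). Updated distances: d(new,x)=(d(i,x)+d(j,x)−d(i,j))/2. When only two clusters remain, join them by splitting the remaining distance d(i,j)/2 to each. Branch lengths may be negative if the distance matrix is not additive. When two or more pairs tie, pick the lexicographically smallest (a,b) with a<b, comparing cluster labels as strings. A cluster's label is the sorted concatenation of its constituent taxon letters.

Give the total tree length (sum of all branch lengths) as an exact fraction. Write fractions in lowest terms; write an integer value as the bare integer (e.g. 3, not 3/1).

1. join L+V (d=6, Q=-94) ⇒ LV; edges |L|=2, |V|=4
  updated: d(A,LV)=11, d(B,LV)=12, d(E,LV)=7, d(LV,T)=11
2. join A+B (d=7, Q=-40) ⇒ AB; edges |A|=2, |B|=5
  updated: d(AB,E)=1, d(AB,LV)=8, d(AB,T)=4
3. join AB+LV (d=8, Q=-23) ⇒ ABLV; edges |AB|=3/4, |LV|=29/4
  updated: d(ABLV,E)=0, d(ABLV,T)=7/2
4. join ABLV+E (d=0, Q=-11/2) ⇒ ABELV; edges |ABLV|=3/4, |E|=-3/4
  updated: d(ABELV,T)=11/4
5. join ABELV+T (d=11/4) ⇒ ABELTV; edges |ABELV|=11/8, |T|=11/8
final tree: ((((A:2,B:5):3/4,(L:2,V:4):29/4):3/4,E:-3/4):11/8,T:11/8)
total length: 95/4

95/4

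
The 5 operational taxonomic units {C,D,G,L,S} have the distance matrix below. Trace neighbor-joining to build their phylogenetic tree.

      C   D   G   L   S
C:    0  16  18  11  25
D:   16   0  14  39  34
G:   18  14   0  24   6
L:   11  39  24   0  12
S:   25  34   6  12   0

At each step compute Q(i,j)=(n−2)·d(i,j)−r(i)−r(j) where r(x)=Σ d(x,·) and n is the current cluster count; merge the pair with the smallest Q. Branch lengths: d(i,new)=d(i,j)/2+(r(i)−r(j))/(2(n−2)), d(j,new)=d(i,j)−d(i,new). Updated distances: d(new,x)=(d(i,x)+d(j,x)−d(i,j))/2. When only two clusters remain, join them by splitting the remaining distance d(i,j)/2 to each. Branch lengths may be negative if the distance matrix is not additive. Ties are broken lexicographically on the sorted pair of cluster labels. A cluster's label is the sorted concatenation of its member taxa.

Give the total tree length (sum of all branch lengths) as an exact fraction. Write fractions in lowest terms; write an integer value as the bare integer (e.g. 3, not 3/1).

1. join L+S (d=12, Q=-127) ⇒ LS; edges |L|=15/2, |S|=9/2
  updated: d(C,LS)=12, d(D,LS)=61/2, d(G,LS)=9
2. join C+D (d=16, Q=-149/2) ⇒ CD; edges |C|=35/8, |D|=93/8
  updated: d(CD,G)=8, d(CD,LS)=53/4
3. join CD+G (d=8, Q=-121/4) ⇒ CDG; edges |CD|=49/8, |G|=15/8
  updated: d(CDG,LS)=57/8
4. join CDG+LS (d=57/8) ⇒ CDGLS; edges |CDG|=57/16, |LS|=57/16
final tree: (((C:35/8,D:93/8):49/8,G:15/8):57/16,(L:15/2,S:9/2):57/16)
total length: 345/8

345/8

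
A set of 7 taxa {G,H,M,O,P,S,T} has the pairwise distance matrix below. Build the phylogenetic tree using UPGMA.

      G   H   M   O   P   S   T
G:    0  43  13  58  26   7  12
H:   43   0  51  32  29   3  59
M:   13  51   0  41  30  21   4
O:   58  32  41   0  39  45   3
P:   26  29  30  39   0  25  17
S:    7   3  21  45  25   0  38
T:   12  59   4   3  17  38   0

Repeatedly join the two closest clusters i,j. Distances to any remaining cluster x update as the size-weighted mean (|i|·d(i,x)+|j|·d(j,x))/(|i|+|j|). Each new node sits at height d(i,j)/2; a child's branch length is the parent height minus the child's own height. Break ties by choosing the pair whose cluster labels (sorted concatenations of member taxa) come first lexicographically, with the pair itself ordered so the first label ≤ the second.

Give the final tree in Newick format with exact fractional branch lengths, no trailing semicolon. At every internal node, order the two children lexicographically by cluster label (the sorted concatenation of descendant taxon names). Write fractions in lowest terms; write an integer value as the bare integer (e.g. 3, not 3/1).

(((G:13/2,M:13/2):63/8,(O:3/2,T:3/2):103/8):21/8,((H:3/2,S:3/2):12,P:27/2):7/2)

iteration 1: select H,S (d=3); attach at lengths (3/2, 3/2); label the merged cluster HS
  updated: d(G,HS)=25, d(HS,M)=36, d(HS,O)=77/2, d(HS,P)=27, d(HS,T)=97/2
iteration 2: select O,T (d=3); attach at lengths (3/2, 3/2); label the merged cluster OT
  updated: d(G,OT)=35, d(HS,OT)=87/2, d(M,OT)=45/2, d(OT,P)=28
iteration 3: select G,M (d=13); attach at lengths (13/2, 13/2); label the merged cluster GM
  updated: d(GM,HS)=61/2, d(GM,OT)=115/4, d(GM,P)=28
iteration 4: select HS,P (d=27); attach at lengths (12, 27/2); label the merged cluster HPS
  updated: d(GM,HPS)=89/3, d(HPS,OT)=115/3
iteration 5: select GM,OT (d=115/4); attach at lengths (63/8, 103/8); label the merged cluster GMOT
  updated: d(GMOT,HPS)=34
iteration 6: select GMOT,HPS (d=34); attach at lengths (21/8, 7/2); label the merged cluster GHMOPST
final tree: (((G:13/2,M:13/2):63/8,(O:3/2,T:3/2):103/8):21/8,((H:3/2,S:3/2):12,P:27/2):7/2)
total length: 571/8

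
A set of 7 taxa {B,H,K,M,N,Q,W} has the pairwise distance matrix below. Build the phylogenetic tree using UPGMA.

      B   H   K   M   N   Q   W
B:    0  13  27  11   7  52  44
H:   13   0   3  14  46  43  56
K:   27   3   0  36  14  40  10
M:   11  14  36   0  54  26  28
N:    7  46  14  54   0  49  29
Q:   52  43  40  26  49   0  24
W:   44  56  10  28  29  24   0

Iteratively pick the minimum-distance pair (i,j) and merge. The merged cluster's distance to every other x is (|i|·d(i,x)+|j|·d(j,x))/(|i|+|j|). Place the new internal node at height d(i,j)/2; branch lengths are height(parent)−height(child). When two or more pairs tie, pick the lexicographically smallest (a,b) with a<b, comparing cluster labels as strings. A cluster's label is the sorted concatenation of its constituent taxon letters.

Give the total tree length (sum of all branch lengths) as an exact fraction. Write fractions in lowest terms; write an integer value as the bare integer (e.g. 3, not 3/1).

iteration 1: select H,K (d=3); attach at lengths (3/2, 3/2); label the merged cluster HK
  updated: d(B,HK)=20, d(HK,M)=25, d(HK,N)=30, d(HK,Q)=83/2, d(HK,W)=33
iteration 2: select B,N (d=7); attach at lengths (7/2, 7/2); label the merged cluster BN
  updated: d(BN,HK)=25, d(BN,M)=65/2, d(BN,Q)=101/2, d(BN,W)=73/2
iteration 3: select Q,W (d=24); attach at lengths (12, 12); label the merged cluster QW
  updated: d(BN,QW)=87/2, d(HK,QW)=149/4, d(M,QW)=27
iteration 4: select BN,HK (d=25); attach at lengths (9, 11); label the merged cluster BHKN
  updated: d(BHKN,M)=115/4, d(BHKN,QW)=323/8
iteration 5: select M,QW (d=27); attach at lengths (27/2, 3/2); label the merged cluster MQW
  updated: d(BHKN,MQW)=73/2
iteration 6: select BHKN,MQW (d=73/2); attach at lengths (23/4, 19/4); label the merged cluster BHKMNQW
final tree: (((B:7/2,N:7/2):9,(H:3/2,K:3/2):11):23/4,(M:27/2,(Q:12,W:12):3/2):19/4)
total length: 159/2

159/2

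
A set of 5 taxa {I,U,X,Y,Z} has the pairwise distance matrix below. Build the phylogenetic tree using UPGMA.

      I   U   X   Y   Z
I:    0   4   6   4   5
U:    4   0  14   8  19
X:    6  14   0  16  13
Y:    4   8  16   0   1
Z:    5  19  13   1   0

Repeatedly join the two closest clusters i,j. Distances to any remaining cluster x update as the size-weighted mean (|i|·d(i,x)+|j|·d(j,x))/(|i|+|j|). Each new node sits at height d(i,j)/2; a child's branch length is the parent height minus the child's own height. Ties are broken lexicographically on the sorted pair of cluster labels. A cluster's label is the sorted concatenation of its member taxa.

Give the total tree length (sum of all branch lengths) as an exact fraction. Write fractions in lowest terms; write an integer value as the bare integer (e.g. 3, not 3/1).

iteration 1: select Y,Z (d=1); attach at lengths (1/2, 1/2); label the merged cluster YZ
  updated: d(I,YZ)=9/2, d(U,YZ)=27/2, d(X,YZ)=29/2
iteration 2: select I,U (d=4); attach at lengths (2, 2); label the merged cluster IU
  updated: d(IU,X)=10, d(IU,YZ)=9
iteration 3: select IU,YZ (d=9); attach at lengths (5/2, 4); label the merged cluster IUYZ
  updated: d(IUYZ,X)=49/4
iteration 4: select IUYZ,X (d=49/4); attach at lengths (13/8, 49/8); label the merged cluster IUXYZ
final tree: (((I:2,U:2):5/2,(Y:1/2,Z:1/2):4):13/8,X:49/8)
total length: 77/4

77/4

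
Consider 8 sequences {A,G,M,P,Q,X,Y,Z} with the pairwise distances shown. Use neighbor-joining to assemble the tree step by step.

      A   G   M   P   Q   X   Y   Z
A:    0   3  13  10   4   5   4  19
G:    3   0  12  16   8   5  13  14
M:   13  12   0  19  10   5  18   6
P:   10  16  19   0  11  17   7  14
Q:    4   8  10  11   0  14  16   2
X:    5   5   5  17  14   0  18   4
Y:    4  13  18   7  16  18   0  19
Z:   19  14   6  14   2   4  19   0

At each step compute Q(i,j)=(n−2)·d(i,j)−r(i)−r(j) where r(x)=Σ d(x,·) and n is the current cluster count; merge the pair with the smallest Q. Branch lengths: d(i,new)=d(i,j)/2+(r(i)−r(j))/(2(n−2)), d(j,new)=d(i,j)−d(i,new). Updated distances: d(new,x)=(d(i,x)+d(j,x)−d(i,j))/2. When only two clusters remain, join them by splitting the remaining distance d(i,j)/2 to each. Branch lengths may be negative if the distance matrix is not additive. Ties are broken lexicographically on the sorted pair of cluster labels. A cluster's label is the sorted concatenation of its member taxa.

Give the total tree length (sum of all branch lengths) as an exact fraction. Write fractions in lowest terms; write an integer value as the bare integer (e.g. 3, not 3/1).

1. join P+Y (d=7, Q=-147) ⇒ PY; edges |P|=41/12, |Y|=43/12
  updated: d(A,PY)=7/2, d(G,PY)=11, d(M,PY)=15, d(PY,Q)=10, d(PY,X)=14, d(PY,Z)=13
2. join A+PY (d=7/2, Q=-193/2) ⇒ APY; edges |A|=-3/20, |PY|=73/20
  updated: d(APY,G)=21/4, d(APY,M)=49/4, d(APY,Q)=21/4, d(APY,X)=31/4, d(APY,Z)=57/4
3. join Q+Z (d=2, Q=-143/2) ⇒ QZ; edges |Q|=7/8, |Z|=9/8
  updated: d(APY,QZ)=35/4, d(G,QZ)=10, d(M,QZ)=7, d(QZ,X)=8
4. join APY+G (d=21/4, Q=-101/2) ⇒ AGPY; edges |APY|=35/12, |G|=7/3
  updated: d(AGPY,M)=19/2, d(AGPY,QZ)=27/4, d(AGPY,X)=15/4
5. join AGPY+X (d=15/4, Q=-117/4) ⇒ AGPXY; edges |AGPY|=43/16, |X|=17/16
  updated: d(AGPXY,M)=43/8, d(AGPXY,QZ)=11/2
6. join AGPXY+M (d=43/8, Q=-143/8) ⇒ AGMPXY; edges |AGPXY|=31/16, |M|=55/16
  updated: d(AGMPXY,QZ)=57/16
7. join AGMPXY+QZ (d=57/16) ⇒ AGMPQXYZ; edges |AGMPXY|=57/32, |QZ|=57/32
final tree: (((((A:-3/20,(P:41/12,Y:43/12):73/20):35/12,G:7/3):43/16,X:17/16):31/16,M:55/16):57/32,(Q:7/8,Z:9/8):57/32)
total length: 487/16

487/16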